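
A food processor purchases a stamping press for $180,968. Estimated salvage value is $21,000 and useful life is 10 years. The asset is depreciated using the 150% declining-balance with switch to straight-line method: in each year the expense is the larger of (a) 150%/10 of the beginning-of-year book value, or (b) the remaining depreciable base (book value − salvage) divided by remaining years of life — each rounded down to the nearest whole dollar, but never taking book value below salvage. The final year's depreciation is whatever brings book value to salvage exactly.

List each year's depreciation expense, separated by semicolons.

Depreciable base = $180,968 − $21,000 = $159,968.
Year 1: DB = ⌊$180,968 × 150%/10⌋ = $27,145; SL = ⌊$159,968/10⌋ = $15,996 → take DB $27,145. Book value $153,823.
Year 2: DB = ⌊$153,823 × 150%/10⌋ = $23,073; SL = ⌊$132,823/9⌋ = $14,758 → take DB $23,073. Book value $130,750.
Year 3: DB = ⌊$130,750 × 150%/10⌋ = $19,612; SL = ⌊$109,750/8⌋ = $13,718 → take DB $19,612. Book value $111,138.
Year 4: DB = ⌊$111,138 × 150%/10⌋ = $16,670; SL = ⌊$90,138/7⌋ = $12,876 → take DB $16,670. Book value $94,468.
Year 5: DB = ⌊$94,468 × 150%/10⌋ = $14,170; SL = ⌊$73,468/6⌋ = $12,244 → take DB $14,170. Book value $80,298.
Year 6: DB = ⌊$80,298 × 150%/10⌋ = $12,044; SL = ⌊$59,298/5⌋ = $11,859 → take DB $12,044. Book value $68,254.
Year 7: DB = ⌊$68,254 × 150%/10⌋ = $10,238; SL = ⌊$47,254/4⌋ = $11,813 → take SL $11,813. Book value $56,441.
Year 8: DB = ⌊$56,441 × 150%/10⌋ = $8,466; SL = ⌊$35,441/3⌋ = $11,813 → take SL $11,813. Book value $44,628.
Year 9: DB = ⌊$44,628 × 150%/10⌋ = $6,694; SL = ⌊$23,628/2⌋ = $11,814 → take SL $11,814. Book value $32,814.
Year 10 (final): $32,814 − $21,000 = $11,814. Book value $21,000.

$27,145; $23,073; $19,612; $16,670; $14,170; $12,044; $11,813; $11,813; $11,814; $11,814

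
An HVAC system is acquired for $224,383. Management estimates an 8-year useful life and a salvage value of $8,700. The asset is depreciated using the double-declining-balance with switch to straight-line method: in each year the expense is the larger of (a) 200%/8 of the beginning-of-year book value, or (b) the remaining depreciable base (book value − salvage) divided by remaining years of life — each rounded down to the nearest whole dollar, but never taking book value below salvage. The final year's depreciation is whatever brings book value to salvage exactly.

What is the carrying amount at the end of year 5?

$53,248

Depreciable base = $224,383 − $8,700 = $215,683.
Year 1: DB = ⌊$224,383 × 200%/8⌋ = $56,095; SL = ⌊$215,683/8⌋ = $26,960 → take DB $56,095. Book value $168,288.
Year 2: DB = ⌊$168,288 × 200%/8⌋ = $42,072; SL = ⌊$159,588/7⌋ = $22,798 → take DB $42,072. Book value $126,216.
Year 3: DB = ⌊$126,216 × 200%/8⌋ = $31,554; SL = ⌊$117,516/6⌋ = $19,586 → take DB $31,554. Book value $94,662.
Year 4: DB = ⌊$94,662 × 200%/8⌋ = $23,665; SL = ⌊$85,962/5⌋ = $17,192 → take DB $23,665. Book value $70,997.
Year 5: DB = ⌊$70,997 × 200%/8⌋ = $17,749; SL = ⌊$62,297/4⌋ = $15,574 → take DB $17,749. Book value $53,248.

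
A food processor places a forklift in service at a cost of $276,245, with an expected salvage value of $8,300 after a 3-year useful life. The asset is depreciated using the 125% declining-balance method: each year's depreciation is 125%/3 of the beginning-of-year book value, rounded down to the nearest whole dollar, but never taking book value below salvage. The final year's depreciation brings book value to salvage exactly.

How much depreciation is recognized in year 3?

Depreciable base = $276,245 − $8,300 = $267,945.
Year 1: ⌊$276,245 × 125%/3⌋ = $115,102. Book value $161,143.
Year 2: ⌊$161,143 × 125%/3⌋ = $67,142. Book value $94,001.
Year 3 (final): $94,001 − $8,300 = $85,701. Book value $8,300.

$85,701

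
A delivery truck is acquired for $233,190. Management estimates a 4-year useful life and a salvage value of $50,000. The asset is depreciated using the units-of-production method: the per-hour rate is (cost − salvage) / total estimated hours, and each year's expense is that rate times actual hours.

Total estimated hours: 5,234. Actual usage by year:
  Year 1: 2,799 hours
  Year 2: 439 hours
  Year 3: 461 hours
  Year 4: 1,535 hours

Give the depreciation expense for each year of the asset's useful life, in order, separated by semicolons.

Depreciable base = $233,190 − $50,000 = $183,190.
Rate = $183,190 / 5,234 hours = $35 per hour.
Year 1: 2,799 × $35 = $97,965. Book value $135,225.
Year 2: 439 × $35 = $15,365. Book value $119,860.
Year 3: 461 × $35 = $16,135. Book value $103,725.
Year 4: 1,535 × $35 = $53,725. Book value $50,000.

$97,965; $15,365; $16,135; $53,725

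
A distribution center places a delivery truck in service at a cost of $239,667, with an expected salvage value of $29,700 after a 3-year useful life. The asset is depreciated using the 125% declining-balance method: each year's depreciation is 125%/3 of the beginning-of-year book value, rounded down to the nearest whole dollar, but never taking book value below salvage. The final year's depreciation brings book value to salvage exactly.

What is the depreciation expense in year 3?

$51,854

Depreciable base = $239,667 − $29,700 = $209,967.
Year 1: ⌊$239,667 × 125%/3⌋ = $99,861. Book value $139,806.
Year 2: ⌊$139,806 × 125%/3⌋ = $58,252. Book value $81,554.
Year 3 (final): $81,554 − $29,700 = $51,854. Book value $29,700.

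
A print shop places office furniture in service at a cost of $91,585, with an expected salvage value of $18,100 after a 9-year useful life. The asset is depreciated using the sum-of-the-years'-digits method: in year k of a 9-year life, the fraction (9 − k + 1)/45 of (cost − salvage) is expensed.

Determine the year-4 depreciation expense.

$9,798

Depreciable base = $91,585 − $18,100 = $73,485.
Sum of the years' digits = 9+8+7+6+5+4+3+2+1 = 45.
Year 1: $73,485 × 9/45 = $14,697. Book value $76,888.
Year 2: $73,485 × 8/45 = $13,064. Book value $63,824.
Year 3: $73,485 × 7/45 = $11,431. Book value $52,393.
Year 4: $73,485 × 6/45 = $9,798. Book value $42,595.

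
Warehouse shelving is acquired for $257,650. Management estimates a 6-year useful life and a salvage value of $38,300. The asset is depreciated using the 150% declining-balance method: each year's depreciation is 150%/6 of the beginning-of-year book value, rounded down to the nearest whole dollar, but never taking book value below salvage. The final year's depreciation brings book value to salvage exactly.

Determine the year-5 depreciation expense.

Depreciable base = $257,650 − $38,300 = $219,350.
Year 1: ⌊$257,650 × 150%/6⌋ = $64,412. Book value $193,238.
Year 2: ⌊$193,238 × 150%/6⌋ = $48,309. Book value $144,929.
Year 3: ⌊$144,929 × 150%/6⌋ = $36,232. Book value $108,697.
Year 4: ⌊$108,697 × 150%/6⌋ = $27,174. Book value $81,523.
Year 5: ⌊$81,523 × 150%/6⌋ = $20,380. Book value $61,143.

$20,380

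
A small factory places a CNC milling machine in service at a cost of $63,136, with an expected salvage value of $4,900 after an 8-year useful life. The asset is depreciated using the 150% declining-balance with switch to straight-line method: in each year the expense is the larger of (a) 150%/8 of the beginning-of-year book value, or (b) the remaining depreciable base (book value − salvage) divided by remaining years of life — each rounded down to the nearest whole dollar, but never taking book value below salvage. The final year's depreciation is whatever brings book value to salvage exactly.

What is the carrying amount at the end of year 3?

Depreciable base = $63,136 − $4,900 = $58,236.
Year 1: DB = ⌊$63,136 × 150%/8⌋ = $11,838; SL = ⌊$58,236/8⌋ = $7,279 → take DB $11,838. Book value $51,298.
Year 2: DB = ⌊$51,298 × 150%/8⌋ = $9,618; SL = ⌊$46,398/7⌋ = $6,628 → take DB $9,618. Book value $41,680.
Year 3: DB = ⌊$41,680 × 150%/8⌋ = $7,815; SL = ⌊$36,780/6⌋ = $6,130 → take DB $7,815. Book value $33,865.

$33,865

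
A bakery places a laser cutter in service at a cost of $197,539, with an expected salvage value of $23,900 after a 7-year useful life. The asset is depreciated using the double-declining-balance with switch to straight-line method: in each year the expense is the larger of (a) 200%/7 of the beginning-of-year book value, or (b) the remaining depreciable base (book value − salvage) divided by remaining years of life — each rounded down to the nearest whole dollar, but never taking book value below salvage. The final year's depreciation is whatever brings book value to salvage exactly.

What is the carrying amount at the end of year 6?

$26,236

Depreciable base = $197,539 − $23,900 = $173,639.
Year 1: DB = ⌊$197,539 × 200%/7⌋ = $56,439; SL = ⌊$173,639/7⌋ = $24,805 → take DB $56,439. Book value $141,100.
Year 2: DB = ⌊$141,100 × 200%/7⌋ = $40,314; SL = ⌊$117,200/6⌋ = $19,533 → take DB $40,314. Book value $100,786.
Year 3: DB = ⌊$100,786 × 200%/7⌋ = $28,796; SL = ⌊$76,886/5⌋ = $15,377 → take DB $28,796. Book value $71,990.
Year 4: DB = ⌊$71,990 × 200%/7⌋ = $20,568; SL = ⌊$48,090/4⌋ = $12,022 → take DB $20,568. Book value $51,422.
Year 5: DB = ⌊$51,422 × 200%/7⌋ = $14,692; SL = ⌊$27,522/3⌋ = $9,174 → take DB $14,692. Book value $36,730.
Year 6: DB = ⌊$36,730 × 200%/7⌋ = $10,494; SL = ⌊$12,830/2⌋ = $6,415 → take DB $10,494. Book value $26,236.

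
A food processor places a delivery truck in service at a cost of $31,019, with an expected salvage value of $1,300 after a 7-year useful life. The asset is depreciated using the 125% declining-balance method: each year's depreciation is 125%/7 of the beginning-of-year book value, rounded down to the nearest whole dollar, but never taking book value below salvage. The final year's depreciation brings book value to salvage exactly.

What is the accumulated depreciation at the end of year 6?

Depreciable base = $31,019 − $1,300 = $29,719.
Year 1: ⌊$31,019 × 125%/7⌋ = $5,539. Book value $25,480.
Year 2: ⌊$25,480 × 125%/7⌋ = $4,550. Book value $20,930.
Year 3: ⌊$20,930 × 125%/7⌋ = $3,737. Book value $17,193.
Year 4: ⌊$17,193 × 125%/7⌋ = $3,070. Book value $14,123.
Year 5: ⌊$14,123 × 125%/7⌋ = $2,521. Book value $11,602.
Year 6: ⌊$11,602 × 125%/7⌋ = $2,071. Book value $9,531.
Accumulated through year 6 = $31,019 − $9,531 = $21,488.

$21,488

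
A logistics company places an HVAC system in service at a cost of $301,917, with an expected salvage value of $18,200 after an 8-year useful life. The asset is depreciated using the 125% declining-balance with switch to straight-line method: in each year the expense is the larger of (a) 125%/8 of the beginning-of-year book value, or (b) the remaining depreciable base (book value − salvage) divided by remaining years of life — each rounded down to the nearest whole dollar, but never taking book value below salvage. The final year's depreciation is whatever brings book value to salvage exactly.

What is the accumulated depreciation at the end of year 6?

Depreciable base = $301,917 − $18,200 = $283,717.
Year 1: DB = ⌊$301,917 × 125%/8⌋ = $47,174; SL = ⌊$283,717/8⌋ = $35,464 → take DB $47,174. Book value $254,743.
Year 2: DB = ⌊$254,743 × 125%/8⌋ = $39,803; SL = ⌊$236,543/7⌋ = $33,791 → take DB $39,803. Book value $214,940.
Year 3: DB = ⌊$214,940 × 125%/8⌋ = $33,584; SL = ⌊$196,740/6⌋ = $32,790 → take DB $33,584. Book value $181,356.
Year 4: DB = ⌊$181,356 × 125%/8⌋ = $28,336; SL = ⌊$163,156/5⌋ = $32,631 → take SL $32,631. Book value $148,725.
Year 5: DB = ⌊$148,725 × 125%/8⌋ = $23,238; SL = ⌊$130,525/4⌋ = $32,631 → take SL $32,631. Book value $116,094.
Year 6: DB = ⌊$116,094 × 125%/8⌋ = $18,139; SL = ⌊$97,894/3⌋ = $32,631 → take SL $32,631. Book value $83,463.
Accumulated through year 6 = $301,917 − $83,463 = $218,454.

$218,454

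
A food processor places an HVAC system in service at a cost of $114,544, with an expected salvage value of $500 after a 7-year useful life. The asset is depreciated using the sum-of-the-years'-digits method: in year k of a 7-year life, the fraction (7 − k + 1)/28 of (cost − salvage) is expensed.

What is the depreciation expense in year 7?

Depreciable base = $114,544 − $500 = $114,044.
Sum of the years' digits = 7+6+5+4+3+2+1 = 28.
Year 1: $114,044 × 7/28 = $28,511. Book value $86,033.
Year 2: $114,044 × 6/28 = $24,438. Book value $61,595.
Year 3: $114,044 × 5/28 = $20,365. Book value $41,230.
Year 4: $114,044 × 4/28 = $16,292. Book value $24,938.
Year 5: $114,044 × 3/28 = $12,219. Book value $12,719.
Year 6: $114,044 × 2/28 = $8,146. Book value $4,573.
Year 7: $114,044 × 1/28 = $4,073. Book value $500.

$4,073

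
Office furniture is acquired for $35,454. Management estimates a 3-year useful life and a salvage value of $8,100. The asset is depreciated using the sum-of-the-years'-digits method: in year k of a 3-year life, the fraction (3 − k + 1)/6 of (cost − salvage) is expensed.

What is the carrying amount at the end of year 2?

Depreciable base = $35,454 − $8,100 = $27,354.
Sum of the years' digits = 3+2+1 = 6.
Year 1: $27,354 × 3/6 = $13,677. Book value $21,777.
Year 2: $27,354 × 2/6 = $9,118. Book value $12,659.

$12,659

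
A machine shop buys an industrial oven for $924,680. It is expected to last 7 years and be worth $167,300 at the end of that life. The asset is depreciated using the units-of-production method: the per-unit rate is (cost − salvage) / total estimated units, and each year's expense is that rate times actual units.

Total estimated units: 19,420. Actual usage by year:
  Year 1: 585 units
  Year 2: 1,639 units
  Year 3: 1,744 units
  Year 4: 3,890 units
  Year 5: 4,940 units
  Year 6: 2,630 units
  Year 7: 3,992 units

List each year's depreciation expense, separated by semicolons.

$22,815; $63,921; $68,016; $151,710; $192,660; $102,570; $155,688

Depreciable base = $924,680 − $167,300 = $757,380.
Rate = $757,380 / 19,420 units = $39 per unit.
Year 1: 585 × $39 = $22,815. Book value $901,865.
Year 2: 1,639 × $39 = $63,921. Book value $837,944.
Year 3: 1,744 × $39 = $68,016. Book value $769,928.
Year 4: 3,890 × $39 = $151,710. Book value $618,218.
Year 5: 4,940 × $39 = $192,660. Book value $425,558.
Year 6: 2,630 × $39 = $102,570. Book value $322,988.
Year 7: 3,992 × $39 = $155,688. Book value $167,300.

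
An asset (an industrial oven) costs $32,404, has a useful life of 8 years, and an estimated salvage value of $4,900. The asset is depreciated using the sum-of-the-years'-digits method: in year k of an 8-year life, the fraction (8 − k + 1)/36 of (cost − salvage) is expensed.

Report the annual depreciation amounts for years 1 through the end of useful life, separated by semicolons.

$6,112; $5,348; $4,584; $3,820; $3,056; $2,292; $1,528; $764

Depreciable base = $32,404 − $4,900 = $27,504.
Sum of the years' digits = 8+7+6+5+4+3+2+1 = 36.
Year 1: $27,504 × 8/36 = $6,112. Book value $26,292.
Year 2: $27,504 × 7/36 = $5,348. Book value $20,944.
Year 3: $27,504 × 6/36 = $4,584. Book value $16,360.
Year 4: $27,504 × 5/36 = $3,820. Book value $12,540.
Year 5: $27,504 × 4/36 = $3,056. Book value $9,484.
Year 6: $27,504 × 3/36 = $2,292. Book value $7,192.
Year 7: $27,504 × 2/36 = $1,528. Book value $5,664.
Year 8: $27,504 × 1/36 = $764. Book value $4,900.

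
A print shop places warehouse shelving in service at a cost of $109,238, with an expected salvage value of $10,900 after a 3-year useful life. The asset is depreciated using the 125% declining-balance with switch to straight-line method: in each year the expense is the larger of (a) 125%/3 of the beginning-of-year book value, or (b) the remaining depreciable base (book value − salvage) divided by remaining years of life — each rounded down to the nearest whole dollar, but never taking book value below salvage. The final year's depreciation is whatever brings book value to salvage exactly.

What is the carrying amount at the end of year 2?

Depreciable base = $109,238 − $10,900 = $98,338.
Year 1: DB = ⌊$109,238 × 125%/3⌋ = $45,515; SL = ⌊$98,338/3⌋ = $32,779 → take DB $45,515. Book value $63,723.
Year 2: DB = ⌊$63,723 × 125%/3⌋ = $26,551; SL = ⌊$52,823/2⌋ = $26,411 → take DB $26,551. Book value $37,172.

$37,172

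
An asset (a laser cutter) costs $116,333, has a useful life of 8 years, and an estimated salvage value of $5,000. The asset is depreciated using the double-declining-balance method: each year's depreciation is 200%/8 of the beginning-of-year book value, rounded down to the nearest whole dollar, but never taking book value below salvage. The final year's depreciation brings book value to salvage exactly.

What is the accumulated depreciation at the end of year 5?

$88,725

Depreciable base = $116,333 − $5,000 = $111,333.
Year 1: ⌊$116,333 × 200%/8⌋ = $29,083. Book value $87,250.
Year 2: ⌊$87,250 × 200%/8⌋ = $21,812. Book value $65,438.
Year 3: ⌊$65,438 × 200%/8⌋ = $16,359. Book value $49,079.
Year 4: ⌊$49,079 × 200%/8⌋ = $12,269. Book value $36,810.
Year 5: ⌊$36,810 × 200%/8⌋ = $9,202. Book value $27,608.
Accumulated through year 5 = $116,333 − $27,608 = $88,725.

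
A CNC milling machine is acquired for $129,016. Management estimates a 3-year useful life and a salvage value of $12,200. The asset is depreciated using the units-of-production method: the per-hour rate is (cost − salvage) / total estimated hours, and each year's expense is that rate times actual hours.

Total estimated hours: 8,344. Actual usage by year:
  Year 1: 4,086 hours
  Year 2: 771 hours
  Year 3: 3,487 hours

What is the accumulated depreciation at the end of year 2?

$67,998

Depreciable base = $129,016 − $12,200 = $116,816.
Rate = $116,816 / 8,344 hours = $14 per hour.
Year 1: 4,086 × $14 = $57,204. Book value $71,812.
Year 2: 771 × $14 = $10,794. Book value $61,018.
Accumulated through year 2 = $129,016 − $61,018 = $67,998.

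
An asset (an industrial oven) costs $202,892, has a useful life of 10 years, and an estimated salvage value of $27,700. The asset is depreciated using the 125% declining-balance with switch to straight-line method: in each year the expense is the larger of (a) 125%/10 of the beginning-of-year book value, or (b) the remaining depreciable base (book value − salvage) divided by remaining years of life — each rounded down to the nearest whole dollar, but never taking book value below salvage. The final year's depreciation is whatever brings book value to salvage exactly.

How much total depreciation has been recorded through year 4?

Depreciable base = $202,892 − $27,700 = $175,192.
Year 1: DB = ⌊$202,892 × 125%/10⌋ = $25,361; SL = ⌊$175,192/10⌋ = $17,519 → take DB $25,361. Book value $177,531.
Year 2: DB = ⌊$177,531 × 125%/10⌋ = $22,191; SL = ⌊$149,831/9⌋ = $16,647 → take DB $22,191. Book value $155,340.
Year 3: DB = ⌊$155,340 × 125%/10⌋ = $19,417; SL = ⌊$127,640/8⌋ = $15,955 → take DB $19,417. Book value $135,923.
Year 4: DB = ⌊$135,923 × 125%/10⌋ = $16,990; SL = ⌊$108,223/7⌋ = $15,460 → take DB $16,990. Book value $118,933.
Accumulated through year 4 = $202,892 − $118,933 = $83,959.

$83,959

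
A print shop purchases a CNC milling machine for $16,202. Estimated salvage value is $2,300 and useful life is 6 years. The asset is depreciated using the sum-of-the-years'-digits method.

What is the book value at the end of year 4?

$4,286

Depreciable base = $16,202 − $2,300 = $13,902.
Sum of the years' digits = 6+5+4+3+2+1 = 21.
Year 1: $13,902 × 6/21 = $3,972. Book value $12,230.
Year 2: $13,902 × 5/21 = $3,310. Book value $8,920.
Year 3: $13,902 × 4/21 = $2,648. Book value $6,272.
Year 4: $13,902 × 3/21 = $1,986. Book value $4,286.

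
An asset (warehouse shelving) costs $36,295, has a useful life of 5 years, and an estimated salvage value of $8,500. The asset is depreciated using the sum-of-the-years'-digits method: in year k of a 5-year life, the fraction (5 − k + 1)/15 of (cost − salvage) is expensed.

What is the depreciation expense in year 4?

Depreciable base = $36,295 − $8,500 = $27,795.
Sum of the years' digits = 5+4+3+2+1 = 15.
Year 1: $27,795 × 5/15 = $9,265. Book value $27,030.
Year 2: $27,795 × 4/15 = $7,412. Book value $19,618.
Year 3: $27,795 × 3/15 = $5,559. Book value $14,059.
Year 4: $27,795 × 2/15 = $3,706. Book value $10,353.

$3,706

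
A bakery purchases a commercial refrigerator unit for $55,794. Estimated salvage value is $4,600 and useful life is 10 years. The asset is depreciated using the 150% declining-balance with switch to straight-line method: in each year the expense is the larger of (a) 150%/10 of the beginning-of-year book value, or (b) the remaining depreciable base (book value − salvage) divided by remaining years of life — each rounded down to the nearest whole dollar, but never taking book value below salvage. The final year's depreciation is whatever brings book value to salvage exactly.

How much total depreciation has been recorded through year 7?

$39,098

Depreciable base = $55,794 − $4,600 = $51,194.
Year 1: DB = ⌊$55,794 × 150%/10⌋ = $8,369; SL = ⌊$51,194/10⌋ = $5,119 → take DB $8,369. Book value $47,425.
Year 2: DB = ⌊$47,425 × 150%/10⌋ = $7,113; SL = ⌊$42,825/9⌋ = $4,758 → take DB $7,113. Book value $40,312.
Year 3: DB = ⌊$40,312 × 150%/10⌋ = $6,046; SL = ⌊$35,712/8⌋ = $4,464 → take DB $6,046. Book value $34,266.
Year 4: DB = ⌊$34,266 × 150%/10⌋ = $5,139; SL = ⌊$29,666/7⌋ = $4,238 → take DB $5,139. Book value $29,127.
Year 5: DB = ⌊$29,127 × 150%/10⌋ = $4,369; SL = ⌊$24,527/6⌋ = $4,087 → take DB $4,369. Book value $24,758.
Year 6: DB = ⌊$24,758 × 150%/10⌋ = $3,713; SL = ⌊$20,158/5⌋ = $4,031 → take SL $4,031. Book value $20,727.
Year 7: DB = ⌊$20,727 × 150%/10⌋ = $3,109; SL = ⌊$16,127/4⌋ = $4,031 → take SL $4,031. Book value $16,696.
Accumulated through year 7 = $55,794 − $16,696 = $39,098.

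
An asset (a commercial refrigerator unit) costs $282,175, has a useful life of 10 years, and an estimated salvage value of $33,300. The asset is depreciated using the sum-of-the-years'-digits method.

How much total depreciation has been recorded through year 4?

$153,850

Depreciable base = $282,175 − $33,300 = $248,875.
Sum of the years' digits = 10+9+8+7+6+5+4+3+2+1 = 55.
Year 1: $248,875 × 10/55 = $45,250. Book value $236,925.
Year 2: $248,875 × 9/55 = $40,725. Book value $196,200.
Year 3: $248,875 × 8/55 = $36,200. Book value $160,000.
Year 4: $248,875 × 7/55 = $31,675. Book value $128,325.
Accumulated through year 4 = $282,175 − $128,325 = $153,850.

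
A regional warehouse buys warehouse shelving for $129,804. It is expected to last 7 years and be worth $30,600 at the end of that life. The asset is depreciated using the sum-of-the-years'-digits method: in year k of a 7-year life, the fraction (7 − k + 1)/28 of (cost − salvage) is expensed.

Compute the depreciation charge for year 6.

$7,086

Depreciable base = $129,804 − $30,600 = $99,204.
Sum of the years' digits = 7+6+5+4+3+2+1 = 28.
Year 1: $99,204 × 7/28 = $24,801. Book value $105,003.
Year 2: $99,204 × 6/28 = $21,258. Book value $83,745.
Year 3: $99,204 × 5/28 = $17,715. Book value $66,030.
Year 4: $99,204 × 4/28 = $14,172. Book value $51,858.
Year 5: $99,204 × 3/28 = $10,629. Book value $41,229.
Year 6: $99,204 × 2/28 = $7,086. Book value $34,143.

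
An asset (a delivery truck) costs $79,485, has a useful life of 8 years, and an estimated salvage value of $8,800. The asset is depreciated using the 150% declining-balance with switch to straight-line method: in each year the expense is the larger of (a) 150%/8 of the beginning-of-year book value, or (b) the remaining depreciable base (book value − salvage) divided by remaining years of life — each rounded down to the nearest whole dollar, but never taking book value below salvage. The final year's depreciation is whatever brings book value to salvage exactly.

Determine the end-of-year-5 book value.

$28,146

Depreciable base = $79,485 − $8,800 = $70,685.
Year 1: DB = ⌊$79,485 × 150%/8⌋ = $14,903; SL = ⌊$70,685/8⌋ = $8,835 → take DB $14,903. Book value $64,582.
Year 2: DB = ⌊$64,582 × 150%/8⌋ = $12,109; SL = ⌊$55,782/7⌋ = $7,968 → take DB $12,109. Book value $52,473.
Year 3: DB = ⌊$52,473 × 150%/8⌋ = $9,838; SL = ⌊$43,673/6⌋ = $7,278 → take DB $9,838. Book value $42,635.
Year 4: DB = ⌊$42,635 × 150%/8⌋ = $7,994; SL = ⌊$33,835/5⌋ = $6,767 → take DB $7,994. Book value $34,641.
Year 5: DB = ⌊$34,641 × 150%/8⌋ = $6,495; SL = ⌊$25,841/4⌋ = $6,460 → take DB $6,495. Book value $28,146.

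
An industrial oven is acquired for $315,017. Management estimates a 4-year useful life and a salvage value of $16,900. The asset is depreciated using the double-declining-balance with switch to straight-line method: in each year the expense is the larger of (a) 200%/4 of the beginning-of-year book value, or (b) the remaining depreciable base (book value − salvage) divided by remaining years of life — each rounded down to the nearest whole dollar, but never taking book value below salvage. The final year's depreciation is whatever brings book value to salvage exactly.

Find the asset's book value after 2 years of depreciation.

$78,755

Depreciable base = $315,017 − $16,900 = $298,117.
Year 1: DB = ⌊$315,017 × 200%/4⌋ = $157,508; SL = ⌊$298,117/4⌋ = $74,529 → take DB $157,508. Book value $157,509.
Year 2: DB = ⌊$157,509 × 200%/4⌋ = $78,754; SL = ⌊$140,609/3⌋ = $46,869 → take DB $78,754. Book value $78,755.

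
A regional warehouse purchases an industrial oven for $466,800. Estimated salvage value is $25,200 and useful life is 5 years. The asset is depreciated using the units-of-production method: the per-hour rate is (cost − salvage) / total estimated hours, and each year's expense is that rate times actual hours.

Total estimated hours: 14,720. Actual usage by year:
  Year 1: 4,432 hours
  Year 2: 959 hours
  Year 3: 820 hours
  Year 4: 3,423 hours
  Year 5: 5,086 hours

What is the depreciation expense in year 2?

Depreciable base = $466,800 − $25,200 = $441,600.
Rate = $441,600 / 14,720 hours = $30 per hour.
Year 1: 4,432 × $30 = $132,960. Book value $333,840.
Year 2: 959 × $30 = $28,770. Book value $305,070.

$28,770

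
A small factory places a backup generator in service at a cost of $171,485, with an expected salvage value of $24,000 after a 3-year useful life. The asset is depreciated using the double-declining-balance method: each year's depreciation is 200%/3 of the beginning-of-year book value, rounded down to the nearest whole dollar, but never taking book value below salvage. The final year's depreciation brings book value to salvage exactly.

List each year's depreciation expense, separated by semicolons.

$114,323; $33,162; $0

Depreciable base = $171,485 − $24,000 = $147,485.
Year 1: ⌊$171,485 × 200%/3⌋ = $114,323. Book value $57,162.
Year 2: ⌊$57,162 × 200%/3⌋ = $38,108, capped at $33,162. Book value $24,000.
Year 3 (final): $24,000 − $24,000 = $0. Book value $24,000.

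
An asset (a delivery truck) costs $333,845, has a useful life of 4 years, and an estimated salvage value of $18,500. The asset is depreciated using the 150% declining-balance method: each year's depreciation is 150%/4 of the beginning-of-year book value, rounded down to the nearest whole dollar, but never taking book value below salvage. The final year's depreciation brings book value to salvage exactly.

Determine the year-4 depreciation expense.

Depreciable base = $333,845 − $18,500 = $315,345.
Year 1: ⌊$333,845 × 150%/4⌋ = $125,191. Book value $208,654.
Year 2: ⌊$208,654 × 150%/4⌋ = $78,245. Book value $130,409.
Year 3: ⌊$130,409 × 150%/4⌋ = $48,903. Book value $81,506.
Year 4 (final): $81,506 − $18,500 = $63,006. Book value $18,500.

$63,006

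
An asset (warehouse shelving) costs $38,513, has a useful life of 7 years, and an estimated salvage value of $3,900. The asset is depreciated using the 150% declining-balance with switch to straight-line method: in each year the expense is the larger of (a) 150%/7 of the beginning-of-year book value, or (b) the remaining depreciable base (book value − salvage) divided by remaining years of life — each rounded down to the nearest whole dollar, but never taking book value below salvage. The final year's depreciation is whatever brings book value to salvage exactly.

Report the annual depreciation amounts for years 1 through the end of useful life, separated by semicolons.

Depreciable base = $38,513 − $3,900 = $34,613.
Year 1: DB = ⌊$38,513 × 150%/7⌋ = $8,252; SL = ⌊$34,613/7⌋ = $4,944 → take DB $8,252. Book value $30,261.
Year 2: DB = ⌊$30,261 × 150%/7⌋ = $6,484; SL = ⌊$26,361/6⌋ = $4,393 → take DB $6,484. Book value $23,777.
Year 3: DB = ⌊$23,777 × 150%/7⌋ = $5,095; SL = ⌊$19,877/5⌋ = $3,975 → take DB $5,095. Book value $18,682.
Year 4: DB = ⌊$18,682 × 150%/7⌋ = $4,003; SL = ⌊$14,782/4⌋ = $3,695 → take DB $4,003. Book value $14,679.
Year 5: DB = ⌊$14,679 × 150%/7⌋ = $3,145; SL = ⌊$10,779/3⌋ = $3,593 → take SL $3,593. Book value $11,086.
Year 6: DB = ⌊$11,086 × 150%/7⌋ = $2,375; SL = ⌊$7,186/2⌋ = $3,593 → take SL $3,593. Book value $7,493.
Year 7 (final): $7,493 − $3,900 = $3,593. Book value $3,900.

$8,252; $6,484; $5,095; $4,003; $3,593; $3,593; $3,593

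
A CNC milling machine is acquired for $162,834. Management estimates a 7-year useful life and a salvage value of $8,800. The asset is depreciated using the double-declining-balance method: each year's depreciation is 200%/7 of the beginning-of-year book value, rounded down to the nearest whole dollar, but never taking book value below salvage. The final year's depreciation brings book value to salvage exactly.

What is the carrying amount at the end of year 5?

$30,278

Depreciable base = $162,834 − $8,800 = $154,034.
Year 1: ⌊$162,834 × 200%/7⌋ = $46,524. Book value $116,310.
Year 2: ⌊$116,310 × 200%/7⌋ = $33,231. Book value $83,079.
Year 3: ⌊$83,079 × 200%/7⌋ = $23,736. Book value $59,343.
Year 4: ⌊$59,343 × 200%/7⌋ = $16,955. Book value $42,388.
Year 5: ⌊$42,388 × 200%/7⌋ = $12,110. Book value $30,278.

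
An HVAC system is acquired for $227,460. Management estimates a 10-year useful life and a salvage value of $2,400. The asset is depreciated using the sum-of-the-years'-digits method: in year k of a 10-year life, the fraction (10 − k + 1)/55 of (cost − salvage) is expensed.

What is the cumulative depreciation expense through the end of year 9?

Depreciable base = $227,460 − $2,400 = $225,060.
Sum of the years' digits = 10+9+8+7+6+5+4+3+2+1 = 55.
Year 1: $225,060 × 10/55 = $40,920. Book value $186,540.
Year 2: $225,060 × 9/55 = $36,828. Book value $149,712.
Year 3: $225,060 × 8/55 = $32,736. Book value $116,976.
Year 4: $225,060 × 7/55 = $28,644. Book value $88,332.
Year 5: $225,060 × 6/55 = $24,552. Book value $63,780.
Year 6: $225,060 × 5/55 = $20,460. Book value $43,320.
Year 7: $225,060 × 4/55 = $16,368. Book value $26,952.
Year 8: $225,060 × 3/55 = $12,276. Book value $14,676.
Year 9: $225,060 × 2/55 = $8,184. Book value $6,492.
Accumulated through year 9 = $227,460 − $6,492 = $220,968.

$220,968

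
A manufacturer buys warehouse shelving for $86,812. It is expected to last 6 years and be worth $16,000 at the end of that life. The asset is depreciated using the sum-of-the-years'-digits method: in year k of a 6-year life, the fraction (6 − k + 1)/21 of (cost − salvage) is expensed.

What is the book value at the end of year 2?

Depreciable base = $86,812 − $16,000 = $70,812.
Sum of the years' digits = 6+5+4+3+2+1 = 21.
Year 1: $70,812 × 6/21 = $20,232. Book value $66,580.
Year 2: $70,812 × 5/21 = $16,860. Book value $49,720.

$49,720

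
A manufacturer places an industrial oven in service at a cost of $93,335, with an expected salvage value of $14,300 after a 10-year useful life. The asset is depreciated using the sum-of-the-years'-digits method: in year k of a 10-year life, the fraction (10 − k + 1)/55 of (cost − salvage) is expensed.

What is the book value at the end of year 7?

$22,922

Depreciable base = $93,335 − $14,300 = $79,035.
Sum of the years' digits = 10+9+8+7+6+5+4+3+2+1 = 55.
Year 1: $79,035 × 10/55 = $14,370. Book value $78,965.
Year 2: $79,035 × 9/55 = $12,933. Book value $66,032.
Year 3: $79,035 × 8/55 = $11,496. Book value $54,536.
Year 4: $79,035 × 7/55 = $10,059. Book value $44,477.
Year 5: $79,035 × 6/55 = $8,622. Book value $35,855.
Year 6: $79,035 × 5/55 = $7,185. Book value $28,670.
Year 7: $79,035 × 4/55 = $5,748. Book value $22,922.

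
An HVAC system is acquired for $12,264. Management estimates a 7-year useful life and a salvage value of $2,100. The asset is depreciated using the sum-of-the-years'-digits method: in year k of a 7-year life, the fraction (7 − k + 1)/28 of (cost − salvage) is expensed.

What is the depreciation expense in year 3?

$1,815

Depreciable base = $12,264 − $2,100 = $10,164.
Sum of the years' digits = 7+6+5+4+3+2+1 = 28.
Year 1: $10,164 × 7/28 = $2,541. Book value $9,723.
Year 2: $10,164 × 6/28 = $2,178. Book value $7,545.
Year 3: $10,164 × 5/28 = $1,815. Book value $5,730.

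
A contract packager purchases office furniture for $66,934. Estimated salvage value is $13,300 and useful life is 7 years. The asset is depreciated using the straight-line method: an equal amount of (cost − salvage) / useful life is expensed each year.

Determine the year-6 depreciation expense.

Depreciable base = $66,934 − $13,300 = $53,634.
Annual expense = $53,634 / 7 = $7,662.

$7,662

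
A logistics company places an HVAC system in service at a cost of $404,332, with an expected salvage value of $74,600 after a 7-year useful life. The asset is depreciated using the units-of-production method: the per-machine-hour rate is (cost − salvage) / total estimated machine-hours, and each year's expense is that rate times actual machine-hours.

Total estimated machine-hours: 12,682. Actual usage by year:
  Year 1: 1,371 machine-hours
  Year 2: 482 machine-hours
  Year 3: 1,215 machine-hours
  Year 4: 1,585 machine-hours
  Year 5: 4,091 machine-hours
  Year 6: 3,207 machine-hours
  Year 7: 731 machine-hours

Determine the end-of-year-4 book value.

$283,354

Depreciable base = $404,332 − $74,600 = $329,732.
Rate = $329,732 / 12,682 machine-hours = $26 per machine-hour.
Year 1: 1,371 × $26 = $35,646. Book value $368,686.
Year 2: 482 × $26 = $12,532. Book value $356,154.
Year 3: 1,215 × $26 = $31,590. Book value $324,564.
Year 4: 1,585 × $26 = $41,210. Book value $283,354.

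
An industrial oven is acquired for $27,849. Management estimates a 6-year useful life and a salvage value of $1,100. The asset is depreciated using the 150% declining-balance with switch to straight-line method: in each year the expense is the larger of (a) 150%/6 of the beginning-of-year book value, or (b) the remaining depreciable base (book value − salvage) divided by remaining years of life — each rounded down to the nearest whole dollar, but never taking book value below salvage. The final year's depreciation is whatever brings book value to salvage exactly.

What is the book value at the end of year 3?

Depreciable base = $27,849 − $1,100 = $26,749.
Year 1: DB = ⌊$27,849 × 150%/6⌋ = $6,962; SL = ⌊$26,749/6⌋ = $4,458 → take DB $6,962. Book value $20,887.
Year 2: DB = ⌊$20,887 × 150%/6⌋ = $5,221; SL = ⌊$19,787/5⌋ = $3,957 → take DB $5,221. Book value $15,666.
Year 3: DB = ⌊$15,666 × 150%/6⌋ = $3,916; SL = ⌊$14,566/4⌋ = $3,641 → take DB $3,916. Book value $11,750.

$11,750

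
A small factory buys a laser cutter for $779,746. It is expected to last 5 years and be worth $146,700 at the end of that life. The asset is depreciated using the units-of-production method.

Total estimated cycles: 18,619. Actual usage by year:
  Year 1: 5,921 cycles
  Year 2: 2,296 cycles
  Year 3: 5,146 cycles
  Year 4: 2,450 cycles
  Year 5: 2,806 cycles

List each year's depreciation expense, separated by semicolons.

$201,314; $78,064; $174,964; $83,300; $95,404

Depreciable base = $779,746 − $146,700 = $633,046.
Rate = $633,046 / 18,619 cycles = $34 per cycle.
Year 1: 5,921 × $34 = $201,314. Book value $578,432.
Year 2: 2,296 × $34 = $78,064. Book value $500,368.
Year 3: 5,146 × $34 = $174,964. Book value $325,404.
Year 4: 2,450 × $34 = $83,300. Book value $242,104.
Year 5: 2,806 × $34 = $95,404. Book value $146,700.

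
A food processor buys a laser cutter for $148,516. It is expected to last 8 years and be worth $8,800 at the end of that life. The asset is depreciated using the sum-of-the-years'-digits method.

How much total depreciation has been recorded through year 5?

Depreciable base = $148,516 − $8,800 = $139,716.
Sum of the years' digits = 8+7+6+5+4+3+2+1 = 36.
Year 1: $139,716 × 8/36 = $31,048. Book value $117,468.
Year 2: $139,716 × 7/36 = $27,167. Book value $90,301.
Year 3: $139,716 × 6/36 = $23,286. Book value $67,015.
Year 4: $139,716 × 5/36 = $19,405. Book value $47,610.
Year 5: $139,716 × 4/36 = $15,524. Book value $32,086.
Accumulated through year 5 = $148,516 − $32,086 = $116,430.

$116,430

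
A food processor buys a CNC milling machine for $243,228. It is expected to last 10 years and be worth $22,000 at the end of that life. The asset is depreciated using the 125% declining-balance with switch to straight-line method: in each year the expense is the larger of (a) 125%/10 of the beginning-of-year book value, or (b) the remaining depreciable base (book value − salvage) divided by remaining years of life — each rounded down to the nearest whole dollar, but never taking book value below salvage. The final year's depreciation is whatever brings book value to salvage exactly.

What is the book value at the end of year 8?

$62,193

Depreciable base = $243,228 − $22,000 = $221,228.
Year 1: DB = ⌊$243,228 × 125%/10⌋ = $30,403; SL = ⌊$221,228/10⌋ = $22,122 → take DB $30,403. Book value $212,825.
Year 2: DB = ⌊$212,825 × 125%/10⌋ = $26,603; SL = ⌊$190,825/9⌋ = $21,202 → take DB $26,603. Book value $186,222.
Year 3: DB = ⌊$186,222 × 125%/10⌋ = $23,277; SL = ⌊$164,222/8⌋ = $20,527 → take DB $23,277. Book value $162,945.
Year 4: DB = ⌊$162,945 × 125%/10⌋ = $20,368; SL = ⌊$140,945/7⌋ = $20,135 → take DB $20,368. Book value $142,577.
Year 5: DB = ⌊$142,577 × 125%/10⌋ = $17,822; SL = ⌊$120,577/6⌋ = $20,096 → take SL $20,096. Book value $122,481.
Year 6: DB = ⌊$122,481 × 125%/10⌋ = $15,310; SL = ⌊$100,481/5⌋ = $20,096 → take SL $20,096. Book value $102,385.
Year 7: DB = ⌊$102,385 × 125%/10⌋ = $12,798; SL = ⌊$80,385/4⌋ = $20,096 → take SL $20,096. Book value $82,289.
Year 8: DB = ⌊$82,289 × 125%/10⌋ = $10,286; SL = ⌊$60,289/3⌋ = $20,096 → take SL $20,096. Book value $62,193.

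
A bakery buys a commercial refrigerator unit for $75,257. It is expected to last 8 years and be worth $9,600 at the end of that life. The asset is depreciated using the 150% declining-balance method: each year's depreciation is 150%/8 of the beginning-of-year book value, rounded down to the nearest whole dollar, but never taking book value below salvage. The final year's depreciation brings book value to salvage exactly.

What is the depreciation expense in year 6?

$4,996

Depreciable base = $75,257 − $9,600 = $65,657.
Year 1: ⌊$75,257 × 150%/8⌋ = $14,110. Book value $61,147.
Year 2: ⌊$61,147 × 150%/8⌋ = $11,465. Book value $49,682.
Year 3: ⌊$49,682 × 150%/8⌋ = $9,315. Book value $40,367.
Year 4: ⌊$40,367 × 150%/8⌋ = $7,568. Book value $32,799.
Year 5: ⌊$32,799 × 150%/8⌋ = $6,149. Book value $26,650.
Year 6: ⌊$26,650 × 150%/8⌋ = $4,996. Book value $21,654.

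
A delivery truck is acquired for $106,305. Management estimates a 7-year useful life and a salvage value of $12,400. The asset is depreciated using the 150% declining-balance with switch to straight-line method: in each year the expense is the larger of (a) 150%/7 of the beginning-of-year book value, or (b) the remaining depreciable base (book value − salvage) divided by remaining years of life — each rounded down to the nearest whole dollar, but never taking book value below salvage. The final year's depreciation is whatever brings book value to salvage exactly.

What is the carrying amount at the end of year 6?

$21,772

Depreciable base = $106,305 − $12,400 = $93,905.
Year 1: DB = ⌊$106,305 × 150%/7⌋ = $22,779; SL = ⌊$93,905/7⌋ = $13,415 → take DB $22,779. Book value $83,526.
Year 2: DB = ⌊$83,526 × 150%/7⌋ = $17,898; SL = ⌊$71,126/6⌋ = $11,854 → take DB $17,898. Book value $65,628.
Year 3: DB = ⌊$65,628 × 150%/7⌋ = $14,063; SL = ⌊$53,228/5⌋ = $10,645 → take DB $14,063. Book value $51,565.
Year 4: DB = ⌊$51,565 × 150%/7⌋ = $11,049; SL = ⌊$39,165/4⌋ = $9,791 → take DB $11,049. Book value $40,516.
Year 5: DB = ⌊$40,516 × 150%/7⌋ = $8,682; SL = ⌊$28,116/3⌋ = $9,372 → take SL $9,372. Book value $31,144.
Year 6: DB = ⌊$31,144 × 150%/7⌋ = $6,673; SL = ⌊$18,744/2⌋ = $9,372 → take SL $9,372. Book value $21,772.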